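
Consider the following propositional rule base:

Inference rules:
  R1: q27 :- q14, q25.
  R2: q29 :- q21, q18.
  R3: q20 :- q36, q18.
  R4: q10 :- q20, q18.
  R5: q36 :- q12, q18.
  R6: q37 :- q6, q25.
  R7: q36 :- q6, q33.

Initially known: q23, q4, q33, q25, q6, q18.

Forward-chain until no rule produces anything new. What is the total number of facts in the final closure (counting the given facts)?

Round 1: R6 [q37 :- q6, q25.]; R7 [q36 :- q6, q33.]. New: q37, q36.
Round 2: R3 [q20 :- q36, q18.]. New: q20.
Round 3: R4 [q10 :- q20, q18.]. New: q10.
Closure: {q10, q18, q20, q23, q25, q33, q36, q37, q4, q6} — 10 facts.

10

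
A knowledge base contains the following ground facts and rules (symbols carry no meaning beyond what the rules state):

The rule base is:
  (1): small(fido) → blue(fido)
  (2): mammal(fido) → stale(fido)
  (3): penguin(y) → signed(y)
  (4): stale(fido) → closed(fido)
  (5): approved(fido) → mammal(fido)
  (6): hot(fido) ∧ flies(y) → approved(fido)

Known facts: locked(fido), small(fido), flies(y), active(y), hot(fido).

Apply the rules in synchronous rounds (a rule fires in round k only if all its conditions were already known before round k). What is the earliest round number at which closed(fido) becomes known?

Round 1: (1) [small(fido) → blue(fido)]; (6) [hot(fido) ∧ flies(y) → approved(fido)]. Adds blue(fido), approved(fido).
Round 2: (5) [approved(fido) → mammal(fido)]. Adds mammal(fido).
Round 3: (2) [mammal(fido) → stale(fido)]. Adds stale(fido).
Round 4: (4) [stale(fido) → closed(fido)]. Adds closed(fido).
closed(fido) first appears in round 4.

4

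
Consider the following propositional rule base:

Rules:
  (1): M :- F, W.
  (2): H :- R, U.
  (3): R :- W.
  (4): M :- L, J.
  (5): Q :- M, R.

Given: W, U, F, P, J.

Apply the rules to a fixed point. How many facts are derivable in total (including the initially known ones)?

9

Round 1: (1) [M :- F, W.]; (3) [R :- W.]. Adds M, R.
Round 2: (2) [H :- R, U.]; (5) [Q :- M, R.]. Adds H, Q.
Closure: {F, H, J, M, P, Q, R, U, W} — 9 facts.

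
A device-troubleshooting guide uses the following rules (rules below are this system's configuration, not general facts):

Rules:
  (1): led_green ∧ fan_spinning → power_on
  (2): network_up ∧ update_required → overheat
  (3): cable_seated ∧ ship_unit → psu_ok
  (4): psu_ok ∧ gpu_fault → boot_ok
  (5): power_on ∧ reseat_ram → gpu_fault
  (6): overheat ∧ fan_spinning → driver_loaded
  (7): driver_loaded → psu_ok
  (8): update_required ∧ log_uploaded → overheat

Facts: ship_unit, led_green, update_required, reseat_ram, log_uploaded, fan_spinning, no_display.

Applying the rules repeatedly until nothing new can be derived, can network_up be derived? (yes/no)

no

[1] (1) [led_green ∧ fan_spinning → power_on]; (8) [update_required ∧ log_uploaded → overheat]. ⇒ new: power_on, overheat.
[2] (5) [power_on ∧ reseat_ram → gpu_fault]; (6) [overheat ∧ fan_spinning → driver_loaded]. ⇒ new: gpu_fault, driver_loaded.
[3] (7) [driver_loaded → psu_ok]. ⇒ new: psu_ok.
[4] (4) [psu_ok ∧ gpu_fault → boot_ok]. ⇒ new: boot_ok.
Fixed point reached. No rule has network_up as a consequent, and it is not given.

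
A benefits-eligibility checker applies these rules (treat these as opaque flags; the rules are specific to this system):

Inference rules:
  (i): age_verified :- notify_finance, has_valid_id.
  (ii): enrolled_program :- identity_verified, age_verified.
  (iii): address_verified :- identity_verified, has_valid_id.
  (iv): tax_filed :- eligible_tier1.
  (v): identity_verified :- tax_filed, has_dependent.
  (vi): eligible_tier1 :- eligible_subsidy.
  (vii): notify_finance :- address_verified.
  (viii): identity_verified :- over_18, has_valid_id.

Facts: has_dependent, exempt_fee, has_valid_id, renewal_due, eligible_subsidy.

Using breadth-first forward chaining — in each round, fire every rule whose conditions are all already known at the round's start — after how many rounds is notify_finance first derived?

5

[1] (vi) [eligible_tier1 :- eligible_subsidy.]. ⇒ new: eligible_tier1.
[2] (iv) [tax_filed :- eligible_tier1.]. ⇒ new: tax_filed.
[3] (v) [identity_verified :- tax_filed, has_dependent.]. ⇒ new: identity_verified.
[4] (iii) [address_verified :- identity_verified, has_valid_id.]. ⇒ new: address_verified.
[5] (vii) [notify_finance :- address_verified.]. ⇒ new: notify_finance.
notify_finance first appears in round 5.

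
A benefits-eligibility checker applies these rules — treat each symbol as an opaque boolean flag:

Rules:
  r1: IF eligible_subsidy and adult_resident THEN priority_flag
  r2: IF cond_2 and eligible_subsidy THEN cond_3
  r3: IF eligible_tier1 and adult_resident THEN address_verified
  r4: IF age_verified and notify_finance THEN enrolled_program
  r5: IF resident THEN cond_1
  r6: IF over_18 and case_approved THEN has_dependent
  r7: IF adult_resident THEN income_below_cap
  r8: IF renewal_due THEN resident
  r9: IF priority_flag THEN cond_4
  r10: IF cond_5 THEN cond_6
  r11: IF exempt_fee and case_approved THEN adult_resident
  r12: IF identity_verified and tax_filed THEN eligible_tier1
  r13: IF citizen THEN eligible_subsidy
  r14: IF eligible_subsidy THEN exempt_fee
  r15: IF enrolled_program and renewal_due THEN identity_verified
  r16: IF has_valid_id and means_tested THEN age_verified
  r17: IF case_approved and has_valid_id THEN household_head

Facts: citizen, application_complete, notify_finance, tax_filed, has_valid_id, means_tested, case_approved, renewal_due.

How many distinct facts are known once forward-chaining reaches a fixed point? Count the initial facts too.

Round 1: r8 [IF renewal_due THEN resident]; r13 [IF citizen THEN eligible_subsidy]; r16 [IF has_valid_id and means_tested THEN age_verified]; r17 [IF case_approved and has_valid_id THEN household_head]. Adds resident, eligible_subsidy, age_verified, household_head.
Round 2: r4 [IF age_verified and notify_finance THEN enrolled_program]; r5 [IF resident THEN cond_1]; r14 [IF eligible_subsidy THEN exempt_fee]. Adds enrolled_program, cond_1, exempt_fee.
Round 3: r11 [IF exempt_fee and case_approved THEN adult_resident]; r15 [IF enrolled_program and renewal_due THEN identity_verified]. Adds adult_resident, identity_verified.
Round 4: r1 [IF eligible_subsidy and adult_resident THEN priority_flag]; r7 [IF adult_resident THEN income_below_cap]; r12 [IF identity_verified and tax_filed THEN eligible_tier1]. Adds priority_flag, income_below_cap, eligible_tier1.
Round 5: r3 [IF eligible_tier1 and adult_resident THEN address_verified]; r9 [IF priority_flag THEN cond_4]. Adds address_verified, cond_4.
Closure: {address_verified, adult_resident, age_verified, application_complete, case_approved, citizen, cond_1, cond_4, eligible_subsidy, eligible_tier1, enrolled_program, exempt_fee, has_valid_id, household_head, identity_verified, income_below_cap, means_tested, notify_finance, priority_flag, renewal_due, resident, tax_filed} — 22 facts.

22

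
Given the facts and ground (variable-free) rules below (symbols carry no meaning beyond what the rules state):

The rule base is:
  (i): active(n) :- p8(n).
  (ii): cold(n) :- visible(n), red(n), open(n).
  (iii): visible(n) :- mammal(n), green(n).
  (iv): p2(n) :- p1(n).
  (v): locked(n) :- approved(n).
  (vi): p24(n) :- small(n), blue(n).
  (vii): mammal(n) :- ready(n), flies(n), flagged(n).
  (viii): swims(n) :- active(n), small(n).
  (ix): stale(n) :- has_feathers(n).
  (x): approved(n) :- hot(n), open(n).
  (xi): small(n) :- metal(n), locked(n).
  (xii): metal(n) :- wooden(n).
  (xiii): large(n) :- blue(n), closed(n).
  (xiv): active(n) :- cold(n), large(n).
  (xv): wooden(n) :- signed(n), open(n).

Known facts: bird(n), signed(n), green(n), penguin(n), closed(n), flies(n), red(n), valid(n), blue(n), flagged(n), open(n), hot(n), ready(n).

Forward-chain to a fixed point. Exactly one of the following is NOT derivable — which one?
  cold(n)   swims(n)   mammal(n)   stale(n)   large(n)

[1] (vii) [mammal(n) :- ready(n), flies(n), flagged(n).]; (x) [approved(n) :- hot(n), open(n).]; (xiii) [large(n) :- blue(n), closed(n).]; (xv) [wooden(n) :- signed(n), open(n).]. ⇒ new: mammal(n), approved(n), large(n), wooden(n).
[2] (iii) [visible(n) :- mammal(n), green(n).]; (v) [locked(n) :- approved(n).]; (xii) [metal(n) :- wooden(n).]. ⇒ new: visible(n), locked(n), metal(n).
[3] (ii) [cold(n) :- visible(n), red(n), open(n).]; (xi) [small(n) :- metal(n), locked(n).]. ⇒ new: cold(n), small(n).
[4] (vi) [p24(n) :- small(n), blue(n).]; (xiv) [active(n) :- cold(n), large(n).]. ⇒ new: p24(n), active(n).
[5] (viii) [swims(n) :- active(n), small(n).]. ⇒ new: swims(n).
Derived: large(n) (round 1), cold(n) (round 3), mammal(n) (round 1), swims(n) (round 5). stale(n) never appears in any round.

stale(n)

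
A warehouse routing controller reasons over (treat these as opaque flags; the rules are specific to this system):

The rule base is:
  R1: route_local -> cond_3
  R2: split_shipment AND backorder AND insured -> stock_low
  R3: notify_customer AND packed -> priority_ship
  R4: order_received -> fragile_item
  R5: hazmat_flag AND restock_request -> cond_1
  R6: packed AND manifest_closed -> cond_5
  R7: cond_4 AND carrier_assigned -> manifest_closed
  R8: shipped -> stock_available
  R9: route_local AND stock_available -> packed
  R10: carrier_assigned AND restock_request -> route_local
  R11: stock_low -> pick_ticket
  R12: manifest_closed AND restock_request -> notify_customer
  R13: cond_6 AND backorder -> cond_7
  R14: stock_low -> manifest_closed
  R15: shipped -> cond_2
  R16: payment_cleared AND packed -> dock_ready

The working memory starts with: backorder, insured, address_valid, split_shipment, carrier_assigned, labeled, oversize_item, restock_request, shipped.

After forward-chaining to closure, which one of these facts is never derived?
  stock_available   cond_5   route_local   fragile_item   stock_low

fragile_item

Round 1: R2 [split_shipment AND backorder AND insured -> stock_low]; R8 [shipped -> stock_available]; R10 [carrier_assigned AND restock_request -> route_local]; R15 [shipped -> cond_2]. Adds stock_low, stock_available, route_local, cond_2.
Round 2: R1 [route_local -> cond_3]; R9 [route_local AND stock_available -> packed]; R11 [stock_low -> pick_ticket]; R14 [stock_low -> manifest_closed]. Adds cond_3, packed, pick_ticket, manifest_closed.
Round 3: R6 [packed AND manifest_closed -> cond_5]; R12 [manifest_closed AND restock_request -> notify_customer]. Adds cond_5, notify_customer.
Round 4: R3 [notify_customer AND packed -> priority_ship]. Adds priority_ship.
Derived: route_local (round 1), stock_low (round 1), cond_5 (round 3), stock_available (round 1). fragile_item never appears in any round.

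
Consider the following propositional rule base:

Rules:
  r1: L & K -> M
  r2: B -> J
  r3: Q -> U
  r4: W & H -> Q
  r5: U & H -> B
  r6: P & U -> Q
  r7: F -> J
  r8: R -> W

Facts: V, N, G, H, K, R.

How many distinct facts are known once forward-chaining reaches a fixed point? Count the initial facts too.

Round 1 — r8, derive W.
Round 2 — r4, derive Q.
Round 3 — r3, derive U.
Round 4 — r5, derive B.
Round 5 — r2, derive J.
Closure: {B, G, H, J, K, N, Q, R, U, V, W} — 11 facts.

11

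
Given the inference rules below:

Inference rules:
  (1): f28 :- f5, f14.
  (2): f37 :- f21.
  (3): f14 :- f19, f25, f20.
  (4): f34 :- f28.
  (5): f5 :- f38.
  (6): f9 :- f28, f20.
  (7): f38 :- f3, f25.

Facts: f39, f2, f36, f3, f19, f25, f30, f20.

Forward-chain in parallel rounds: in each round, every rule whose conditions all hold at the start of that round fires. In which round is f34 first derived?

Round 1 — (3), (7), derive f14, f38.
Round 2 — (5), derive f5.
Round 3 — (1), derive f28.
Round 4 — (4), (6), derive f34, f9.
f34 first appears in round 4.

4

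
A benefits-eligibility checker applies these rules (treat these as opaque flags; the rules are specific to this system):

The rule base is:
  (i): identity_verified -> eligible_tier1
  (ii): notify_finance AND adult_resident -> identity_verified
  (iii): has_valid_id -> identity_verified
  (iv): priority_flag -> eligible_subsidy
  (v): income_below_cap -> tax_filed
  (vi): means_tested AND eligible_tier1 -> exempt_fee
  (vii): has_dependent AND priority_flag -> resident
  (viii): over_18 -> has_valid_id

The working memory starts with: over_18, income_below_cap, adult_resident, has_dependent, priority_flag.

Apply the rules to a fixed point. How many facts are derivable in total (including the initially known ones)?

11

[1] (iv) [priority_flag -> eligible_subsidy]; (v) [income_below_cap -> tax_filed]; (vii) [has_dependent AND priority_flag -> resident]; (viii) [over_18 -> has_valid_id]. ⇒ new: eligible_subsidy, tax_filed, resident, has_valid_id.
[2] (iii) [has_valid_id -> identity_verified]. ⇒ new: identity_verified.
[3] (i) [identity_verified -> eligible_tier1]. ⇒ new: eligible_tier1.
Closure: {adult_resident, eligible_subsidy, eligible_tier1, has_dependent, has_valid_id, identity_verified, income_below_cap, over_18, priority_flag, resident, tax_filed} — 11 facts.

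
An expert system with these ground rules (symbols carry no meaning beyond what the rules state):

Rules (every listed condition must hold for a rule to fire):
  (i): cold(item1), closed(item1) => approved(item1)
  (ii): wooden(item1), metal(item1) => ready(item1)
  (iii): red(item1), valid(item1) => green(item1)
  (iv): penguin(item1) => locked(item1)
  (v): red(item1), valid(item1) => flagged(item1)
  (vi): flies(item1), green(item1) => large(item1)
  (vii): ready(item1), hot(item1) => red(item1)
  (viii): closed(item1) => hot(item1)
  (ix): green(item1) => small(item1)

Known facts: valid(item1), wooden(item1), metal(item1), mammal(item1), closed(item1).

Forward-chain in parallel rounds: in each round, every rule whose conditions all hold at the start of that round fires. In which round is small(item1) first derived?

Round 1: (ii) [wooden(item1), metal(item1) => ready(item1)]; (viii) [closed(item1) => hot(item1)]. Adds ready(item1), hot(item1).
Round 2: (vii) [ready(item1), hot(item1) => red(item1)]. Adds red(item1).
Round 3: (iii) [red(item1), valid(item1) => green(item1)]; (v) [red(item1), valid(item1) => flagged(item1)]. Adds green(item1), flagged(item1).
Round 4: (ix) [green(item1) => small(item1)]. Adds small(item1).
small(item1) first appears in round 4.

4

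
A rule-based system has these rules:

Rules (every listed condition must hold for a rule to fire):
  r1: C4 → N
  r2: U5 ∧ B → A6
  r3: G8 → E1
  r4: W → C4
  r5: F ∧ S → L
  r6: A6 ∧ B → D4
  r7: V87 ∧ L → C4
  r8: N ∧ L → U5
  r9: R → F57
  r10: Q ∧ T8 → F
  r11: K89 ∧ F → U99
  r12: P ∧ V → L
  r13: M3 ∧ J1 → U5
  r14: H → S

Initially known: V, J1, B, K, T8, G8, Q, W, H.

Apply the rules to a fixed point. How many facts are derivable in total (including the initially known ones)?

18

[1] r3 [G8 → E1]; r4 [W → C4]; r10 [Q ∧ T8 → F]; r14 [H → S]. ⇒ new: E1, C4, F, S.
[2] r1 [C4 → N]; r5 [F ∧ S → L]. ⇒ new: N, L.
[3] r8 [N ∧ L → U5]. ⇒ new: U5.
[4] r2 [U5 ∧ B → A6]. ⇒ new: A6.
[5] r6 [A6 ∧ B → D4]. ⇒ new: D4.
Closure: {A6, B, C4, D4, E1, F, G8, H, J1, K, L, N, Q, S, T8, U5, V, W} — 18 facts.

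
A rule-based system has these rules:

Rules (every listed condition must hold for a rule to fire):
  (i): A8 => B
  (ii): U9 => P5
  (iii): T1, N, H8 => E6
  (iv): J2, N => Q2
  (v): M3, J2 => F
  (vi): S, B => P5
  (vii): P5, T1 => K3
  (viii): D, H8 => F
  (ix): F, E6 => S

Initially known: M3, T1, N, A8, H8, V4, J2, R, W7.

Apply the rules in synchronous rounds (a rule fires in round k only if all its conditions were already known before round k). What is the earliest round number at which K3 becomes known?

Round 1: (i) [A8 => B]; (iii) [T1, N, H8 => E6]; (iv) [J2, N => Q2]; (v) [M3, J2 => F]. New: B, E6, Q2, F.
Round 2: (ix) [F, E6 => S]. New: S.
Round 3: (vi) [S, B => P5]. New: P5.
Round 4: (vii) [P5, T1 => K3]. New: K3.
K3 first appears in round 4.

4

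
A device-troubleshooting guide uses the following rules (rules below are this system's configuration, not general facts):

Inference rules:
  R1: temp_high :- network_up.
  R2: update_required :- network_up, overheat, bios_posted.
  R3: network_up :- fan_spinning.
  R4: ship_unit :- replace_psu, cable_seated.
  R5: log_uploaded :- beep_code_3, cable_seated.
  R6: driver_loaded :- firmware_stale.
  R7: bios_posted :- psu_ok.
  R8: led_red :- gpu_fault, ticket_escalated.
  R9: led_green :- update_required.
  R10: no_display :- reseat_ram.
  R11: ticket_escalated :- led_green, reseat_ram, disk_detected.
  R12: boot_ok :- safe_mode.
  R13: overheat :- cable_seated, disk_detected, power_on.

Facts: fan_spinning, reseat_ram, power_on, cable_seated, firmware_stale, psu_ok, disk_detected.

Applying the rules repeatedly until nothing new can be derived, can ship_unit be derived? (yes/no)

no

Round 1 fires R3, R6, R7, R10, R13, giving network_up, driver_loaded, bios_posted, no_display, overheat.
Round 2 fires R1, R2, giving temp_high, update_required.
Round 3 fires R9, giving led_green.
Round 4 fires R11, giving ticket_escalated.
Fixed point reached. ship_unit is concluded only by R4; R4 needs replace_psu (never derived).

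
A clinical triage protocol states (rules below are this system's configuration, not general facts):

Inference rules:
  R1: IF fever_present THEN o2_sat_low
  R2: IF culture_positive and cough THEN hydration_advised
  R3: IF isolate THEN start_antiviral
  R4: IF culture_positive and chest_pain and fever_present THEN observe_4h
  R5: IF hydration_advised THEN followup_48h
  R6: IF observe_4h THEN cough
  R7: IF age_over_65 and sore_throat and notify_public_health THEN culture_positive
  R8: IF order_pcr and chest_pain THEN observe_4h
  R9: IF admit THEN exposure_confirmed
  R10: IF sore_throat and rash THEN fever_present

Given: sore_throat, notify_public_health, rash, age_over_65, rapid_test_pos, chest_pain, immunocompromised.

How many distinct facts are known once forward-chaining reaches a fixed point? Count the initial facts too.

14

Round 1 — R7, R10, derive culture_positive, fever_present.
Round 2 — R1, R4, derive o2_sat_low, observe_4h.
Round 3 — R6, derive cough.
Round 4 — R2, derive hydration_advised.
Round 5 — R5, derive followup_48h.
Closure: {age_over_65, chest_pain, cough, culture_positive, fever_present, followup_48h, hydration_advised, immunocompromised, notify_public_health, o2_sat_low, observe_4h, rapid_test_pos, rash, sore_throat} — 14 facts.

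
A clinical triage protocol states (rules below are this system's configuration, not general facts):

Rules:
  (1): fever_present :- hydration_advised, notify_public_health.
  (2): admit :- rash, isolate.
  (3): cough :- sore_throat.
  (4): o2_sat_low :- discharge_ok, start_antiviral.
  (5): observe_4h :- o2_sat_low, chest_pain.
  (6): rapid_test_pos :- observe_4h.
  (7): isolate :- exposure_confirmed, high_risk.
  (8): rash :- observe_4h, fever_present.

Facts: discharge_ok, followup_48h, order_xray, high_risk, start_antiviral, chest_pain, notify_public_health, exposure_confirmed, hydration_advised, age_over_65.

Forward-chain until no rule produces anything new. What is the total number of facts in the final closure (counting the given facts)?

17

[1] (1) [fever_present :- hydration_advised, notify_public_health.]; (4) [o2_sat_low :- discharge_ok, start_antiviral.]; (7) [isolate :- exposure_confirmed, high_risk.]. ⇒ new: fever_present, o2_sat_low, isolate.
[2] (5) [observe_4h :- o2_sat_low, chest_pain.]. ⇒ new: observe_4h.
[3] (6) [rapid_test_pos :- observe_4h.]; (8) [rash :- observe_4h, fever_present.]. ⇒ new: rapid_test_pos, rash.
[4] (2) [admit :- rash, isolate.]. ⇒ new: admit.
Closure: {admit, age_over_65, chest_pain, discharge_ok, exposure_confirmed, fever_present, followup_48h, high_risk, hydration_advised, isolate, notify_public_health, o2_sat_low, observe_4h, order_xray, rapid_test_pos, rash, start_antiviral} — 17 facts.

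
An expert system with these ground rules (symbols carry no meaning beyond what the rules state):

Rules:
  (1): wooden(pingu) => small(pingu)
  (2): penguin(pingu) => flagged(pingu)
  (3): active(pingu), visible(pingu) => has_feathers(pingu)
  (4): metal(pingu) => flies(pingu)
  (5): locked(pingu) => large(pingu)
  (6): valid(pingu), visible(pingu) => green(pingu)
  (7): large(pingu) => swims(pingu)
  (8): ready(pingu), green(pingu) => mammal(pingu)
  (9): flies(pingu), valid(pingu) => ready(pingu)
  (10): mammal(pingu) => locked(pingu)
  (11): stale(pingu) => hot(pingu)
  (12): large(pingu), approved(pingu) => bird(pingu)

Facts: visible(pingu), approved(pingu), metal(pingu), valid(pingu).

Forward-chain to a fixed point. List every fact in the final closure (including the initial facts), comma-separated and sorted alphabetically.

approved(pingu), bird(pingu), flies(pingu), green(pingu), large(pingu), locked(pingu), mammal(pingu), metal(pingu), ready(pingu), swims(pingu), valid(pingu), visible(pingu)

Round 1: (4) [metal(pingu) => flies(pingu)]; (6) [valid(pingu), visible(pingu) => green(pingu)]. Adds flies(pingu), green(pingu).
Round 2: (9) [flies(pingu), valid(pingu) => ready(pingu)]. Adds ready(pingu).
Round 3: (8) [ready(pingu), green(pingu) => mammal(pingu)]. Adds mammal(pingu).
Round 4: (10) [mammal(pingu) => locked(pingu)]. Adds locked(pingu).
Round 5: (5) [locked(pingu) => large(pingu)]. Adds large(pingu).
Round 6: (7) [large(pingu) => swims(pingu)]; (12) [large(pingu), approved(pingu) => bird(pingu)]. Adds swims(pingu), bird(pingu).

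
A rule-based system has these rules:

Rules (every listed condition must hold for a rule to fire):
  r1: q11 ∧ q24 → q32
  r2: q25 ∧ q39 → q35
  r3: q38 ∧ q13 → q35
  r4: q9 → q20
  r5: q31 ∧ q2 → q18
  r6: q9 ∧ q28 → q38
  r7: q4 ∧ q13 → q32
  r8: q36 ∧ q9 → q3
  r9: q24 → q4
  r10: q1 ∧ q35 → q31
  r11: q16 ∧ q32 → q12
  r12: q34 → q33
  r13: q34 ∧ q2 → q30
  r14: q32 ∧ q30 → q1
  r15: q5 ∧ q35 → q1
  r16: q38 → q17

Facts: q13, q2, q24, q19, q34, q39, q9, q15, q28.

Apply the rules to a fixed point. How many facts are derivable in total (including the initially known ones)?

20

[1] r4 [q9 → q20]; r6 [q9 ∧ q28 → q38]; r9 [q24 → q4]; r12 [q34 → q33]; r13 [q34 ∧ q2 → q30]. ⇒ new: q20, q38, q4, q33, q30.
[2] r3 [q38 ∧ q13 → q35]; r7 [q4 ∧ q13 → q32]; r16 [q38 → q17]. ⇒ new: q35, q32, q17.
[3] r14 [q32 ∧ q30 → q1]. ⇒ new: q1.
[4] r10 [q1 ∧ q35 → q31]. ⇒ new: q31.
[5] r5 [q31 ∧ q2 → q18]. ⇒ new: q18.
Closure: {q1, q13, q15, q17, q18, q19, q2, q20, q24, q28, q30, q31, q32, q33, q34, q35, q38, q39, q4, q9} — 20 facts.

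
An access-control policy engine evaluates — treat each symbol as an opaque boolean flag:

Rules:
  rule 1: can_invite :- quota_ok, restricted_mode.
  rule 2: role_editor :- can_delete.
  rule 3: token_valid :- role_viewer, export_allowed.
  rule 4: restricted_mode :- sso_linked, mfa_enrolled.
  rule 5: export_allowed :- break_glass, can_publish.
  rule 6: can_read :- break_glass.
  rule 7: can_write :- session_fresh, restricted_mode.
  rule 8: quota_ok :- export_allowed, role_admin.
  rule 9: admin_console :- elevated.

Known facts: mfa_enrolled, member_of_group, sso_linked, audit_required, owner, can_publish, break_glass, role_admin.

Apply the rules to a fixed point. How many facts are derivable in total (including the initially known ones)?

Round 1: rule 4 [restricted_mode :- sso_linked, mfa_enrolled.]; rule 5 [export_allowed :- break_glass, can_publish.]; rule 6 [can_read :- break_glass.]. New: restricted_mode, export_allowed, can_read.
Round 2: rule 8 [quota_ok :- export_allowed, role_admin.]. New: quota_ok.
Round 3: rule 1 [can_invite :- quota_ok, restricted_mode.]. New: can_invite.
Closure: {audit_required, break_glass, can_invite, can_publish, can_read, export_allowed, member_of_group, mfa_enrolled, owner, quota_ok, restricted_mode, role_admin, sso_linked} — 13 facts.

13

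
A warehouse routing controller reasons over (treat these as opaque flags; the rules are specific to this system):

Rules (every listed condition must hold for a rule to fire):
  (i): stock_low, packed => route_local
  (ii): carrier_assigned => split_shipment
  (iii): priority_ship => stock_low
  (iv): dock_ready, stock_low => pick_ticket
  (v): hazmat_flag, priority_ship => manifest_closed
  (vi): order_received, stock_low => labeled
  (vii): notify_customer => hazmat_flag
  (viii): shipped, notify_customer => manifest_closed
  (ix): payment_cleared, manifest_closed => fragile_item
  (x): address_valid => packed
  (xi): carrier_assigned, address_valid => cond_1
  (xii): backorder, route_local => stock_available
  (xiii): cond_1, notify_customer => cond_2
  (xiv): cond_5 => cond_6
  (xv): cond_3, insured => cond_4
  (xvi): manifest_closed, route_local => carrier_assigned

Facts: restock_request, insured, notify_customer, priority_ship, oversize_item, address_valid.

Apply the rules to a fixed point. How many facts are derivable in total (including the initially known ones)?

15

[1] (iii) [priority_ship => stock_low]; (vii) [notify_customer => hazmat_flag]; (x) [address_valid => packed]. ⇒ new: stock_low, hazmat_flag, packed.
[2] (i) [stock_low, packed => route_local]; (v) [hazmat_flag, priority_ship => manifest_closed]. ⇒ new: route_local, manifest_closed.
[3] (xvi) [manifest_closed, route_local => carrier_assigned]. ⇒ new: carrier_assigned.
[4] (ii) [carrier_assigned => split_shipment]; (xi) [carrier_assigned, address_valid => cond_1]. ⇒ new: split_shipment, cond_1.
[5] (xiii) [cond_1, notify_customer => cond_2]. ⇒ new: cond_2.
Closure: {address_valid, carrier_assigned, cond_1, cond_2, hazmat_flag, insured, manifest_closed, notify_customer, oversize_item, packed, priority_ship, restock_request, route_local, split_shipment, stock_low} — 15 facts.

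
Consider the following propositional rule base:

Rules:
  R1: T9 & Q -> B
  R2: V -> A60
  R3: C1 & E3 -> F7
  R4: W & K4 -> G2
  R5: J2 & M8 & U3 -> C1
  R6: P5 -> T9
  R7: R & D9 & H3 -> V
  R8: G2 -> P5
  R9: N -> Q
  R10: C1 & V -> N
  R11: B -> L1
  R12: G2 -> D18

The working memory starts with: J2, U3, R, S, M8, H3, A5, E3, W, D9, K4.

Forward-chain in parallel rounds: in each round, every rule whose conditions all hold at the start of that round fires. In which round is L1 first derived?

5

Round 1 fires R4, R5, R7, giving G2, C1, V.
Round 2 fires R2, R3, R8, R10, R12, giving A60, F7, P5, N, D18.
Round 3 fires R6, R9, giving T9, Q.
Round 4 fires R1, giving B.
Round 5 fires R11, giving L1.
L1 first appears in round 5.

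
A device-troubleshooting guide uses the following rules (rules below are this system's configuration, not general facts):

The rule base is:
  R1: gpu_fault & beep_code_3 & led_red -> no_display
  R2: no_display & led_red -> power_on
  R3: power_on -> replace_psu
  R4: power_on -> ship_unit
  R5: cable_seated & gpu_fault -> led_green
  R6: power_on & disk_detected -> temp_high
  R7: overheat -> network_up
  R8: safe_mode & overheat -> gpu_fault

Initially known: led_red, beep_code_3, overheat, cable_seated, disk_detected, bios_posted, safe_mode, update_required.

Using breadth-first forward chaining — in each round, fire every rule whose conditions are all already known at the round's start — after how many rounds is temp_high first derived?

Round 1 — R7, R8, derive network_up, gpu_fault.
Round 2 — R1, R5, derive no_display, led_green.
Round 3 — R2, derive power_on.
Round 4 — R3, R4, R6, derive replace_psu, ship_unit, temp_high.
temp_high first appears in round 4.

4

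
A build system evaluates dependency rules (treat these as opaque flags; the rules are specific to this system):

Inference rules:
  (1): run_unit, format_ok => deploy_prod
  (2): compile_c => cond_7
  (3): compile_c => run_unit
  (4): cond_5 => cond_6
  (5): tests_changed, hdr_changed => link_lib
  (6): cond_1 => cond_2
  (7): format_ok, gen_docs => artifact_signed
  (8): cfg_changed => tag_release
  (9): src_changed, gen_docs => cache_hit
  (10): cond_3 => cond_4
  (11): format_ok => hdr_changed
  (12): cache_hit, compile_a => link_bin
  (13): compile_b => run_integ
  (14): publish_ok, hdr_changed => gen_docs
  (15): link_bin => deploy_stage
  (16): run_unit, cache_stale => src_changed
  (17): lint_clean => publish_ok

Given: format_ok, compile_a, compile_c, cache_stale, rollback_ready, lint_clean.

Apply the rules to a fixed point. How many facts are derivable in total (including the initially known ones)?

Round 1: (2) [compile_c => cond_7]; (3) [compile_c => run_unit]; (11) [format_ok => hdr_changed]; (17) [lint_clean => publish_ok]. Adds cond_7, run_unit, hdr_changed, publish_ok.
Round 2: (1) [run_unit, format_ok => deploy_prod]; (14) [publish_ok, hdr_changed => gen_docs]; (16) [run_unit, cache_stale => src_changed]. Adds deploy_prod, gen_docs, src_changed.
Round 3: (7) [format_ok, gen_docs => artifact_signed]; (9) [src_changed, gen_docs => cache_hit]. Adds artifact_signed, cache_hit.
Round 4: (12) [cache_hit, compile_a => link_bin]. Adds link_bin.
Round 5: (15) [link_bin => deploy_stage]. Adds deploy_stage.
Closure: {artifact_signed, cache_hit, cache_stale, compile_a, compile_c, cond_7, deploy_prod, deploy_stage, format_ok, gen_docs, hdr_changed, link_bin, lint_clean, publish_ok, rollback_ready, run_unit, src_changed} — 17 facts.

17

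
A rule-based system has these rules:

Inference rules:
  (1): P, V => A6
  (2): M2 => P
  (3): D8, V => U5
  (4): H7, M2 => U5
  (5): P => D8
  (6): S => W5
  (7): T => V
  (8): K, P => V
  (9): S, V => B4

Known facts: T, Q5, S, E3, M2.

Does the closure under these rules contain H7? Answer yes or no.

Round 1: (2) [M2 => P]; (6) [S => W5]; (7) [T => V]. Adds P, W5, V.
Round 2: (1) [P, V => A6]; (5) [P => D8]; (9) [S, V => B4]. Adds A6, D8, B4.
Round 3: (3) [D8, V => U5]. Adds U5.
Fixed point reached. No rule has H7 as a consequent, and it is not given.

no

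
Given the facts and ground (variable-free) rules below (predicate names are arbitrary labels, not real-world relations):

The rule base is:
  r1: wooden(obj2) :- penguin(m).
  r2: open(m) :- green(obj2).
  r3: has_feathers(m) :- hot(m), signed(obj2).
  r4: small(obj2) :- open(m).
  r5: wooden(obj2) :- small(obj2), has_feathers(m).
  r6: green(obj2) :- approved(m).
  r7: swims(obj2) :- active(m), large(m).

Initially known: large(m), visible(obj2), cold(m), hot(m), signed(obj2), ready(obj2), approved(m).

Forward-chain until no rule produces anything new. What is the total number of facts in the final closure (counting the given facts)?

12

Round 1: r3 [has_feathers(m) :- hot(m), signed(obj2).]; r6 [green(obj2) :- approved(m).]. New: has_feathers(m), green(obj2).
Round 2: r2 [open(m) :- green(obj2).]. New: open(m).
Round 3: r4 [small(obj2) :- open(m).]. New: small(obj2).
Round 4: r5 [wooden(obj2) :- small(obj2), has_feathers(m).]. New: wooden(obj2).
Closure: {approved(m), cold(m), green(obj2), has_feathers(m), hot(m), large(m), open(m), ready(obj2), signed(obj2), small(obj2), visible(obj2), wooden(obj2)} — 12 facts.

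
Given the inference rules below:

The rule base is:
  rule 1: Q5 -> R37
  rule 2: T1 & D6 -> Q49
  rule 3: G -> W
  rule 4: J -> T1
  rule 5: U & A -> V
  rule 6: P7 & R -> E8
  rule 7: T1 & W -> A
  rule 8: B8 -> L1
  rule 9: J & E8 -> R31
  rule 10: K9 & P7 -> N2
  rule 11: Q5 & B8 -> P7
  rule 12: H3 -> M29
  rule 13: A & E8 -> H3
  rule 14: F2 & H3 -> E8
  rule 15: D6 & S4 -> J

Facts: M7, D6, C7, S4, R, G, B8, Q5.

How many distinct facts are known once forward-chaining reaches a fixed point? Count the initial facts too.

Round 1 fires rule 1, rule 3, rule 8, rule 11, rule 15, giving R37, W, L1, P7, J.
Round 2 fires rule 4, rule 6, giving T1, E8.
Round 3 fires rule 2, rule 7, rule 9, giving Q49, A, R31.
Round 4 fires rule 13, giving H3.
Round 5 fires rule 12, giving M29.
Closure: {A, B8, C7, D6, E8, G, H3, J, L1, M29, M7, P7, Q49, Q5, R, R31, R37, S4, T1, W} — 20 facts.

20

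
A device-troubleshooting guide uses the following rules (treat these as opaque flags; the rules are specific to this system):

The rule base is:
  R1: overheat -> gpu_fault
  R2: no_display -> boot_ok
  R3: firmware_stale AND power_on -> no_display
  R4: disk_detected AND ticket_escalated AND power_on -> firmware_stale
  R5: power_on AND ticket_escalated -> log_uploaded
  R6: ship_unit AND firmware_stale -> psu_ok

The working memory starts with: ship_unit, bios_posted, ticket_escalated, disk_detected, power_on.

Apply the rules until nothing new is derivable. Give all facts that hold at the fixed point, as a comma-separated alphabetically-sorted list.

Round 1: R4 [disk_detected AND ticket_escalated AND power_on -> firmware_stale]; R5 [power_on AND ticket_escalated -> log_uploaded]. Adds firmware_stale, log_uploaded.
Round 2: R3 [firmware_stale AND power_on -> no_display]; R6 [ship_unit AND firmware_stale -> psu_ok]. Adds no_display, psu_ok.
Round 3: R2 [no_display -> boot_ok]. Adds boot_ok.

bios_posted, boot_ok, disk_detected, firmware_stale, log_uploaded, no_display, power_on, psu_ok, ship_unit, ticket_escalated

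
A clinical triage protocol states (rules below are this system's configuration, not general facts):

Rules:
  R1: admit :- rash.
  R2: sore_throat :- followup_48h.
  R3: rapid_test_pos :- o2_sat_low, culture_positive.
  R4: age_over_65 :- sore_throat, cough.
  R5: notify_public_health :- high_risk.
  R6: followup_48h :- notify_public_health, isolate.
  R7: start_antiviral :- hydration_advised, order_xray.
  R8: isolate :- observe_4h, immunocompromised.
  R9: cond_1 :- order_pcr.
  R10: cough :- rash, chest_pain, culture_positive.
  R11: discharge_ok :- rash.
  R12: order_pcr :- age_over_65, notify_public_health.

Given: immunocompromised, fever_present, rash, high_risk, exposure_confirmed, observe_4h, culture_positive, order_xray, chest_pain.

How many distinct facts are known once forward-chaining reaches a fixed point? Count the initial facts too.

Round 1: R1 [admit :- rash.]; R5 [notify_public_health :- high_risk.]; R8 [isolate :- observe_4h, immunocompromised.]; R10 [cough :- rash, chest_pain, culture_positive.]; R11 [discharge_ok :- rash.]. Adds admit, notify_public_health, isolate, cough, discharge_ok.
Round 2: R6 [followup_48h :- notify_public_health, isolate.]. Adds followup_48h.
Round 3: R2 [sore_throat :- followup_48h.]. Adds sore_throat.
Round 4: R4 [age_over_65 :- sore_throat, cough.]. Adds age_over_65.
Round 5: R12 [order_pcr :- age_over_65, notify_public_health.]. Adds order_pcr.
Round 6: R9 [cond_1 :- order_pcr.]. Adds cond_1.
Closure: {admit, age_over_65, chest_pain, cond_1, cough, culture_positive, discharge_ok, exposure_confirmed, fever_present, followup_48h, high_risk, immunocompromised, isolate, notify_public_health, observe_4h, order_pcr, order_xray, rash, sore_throat} — 19 facts.

19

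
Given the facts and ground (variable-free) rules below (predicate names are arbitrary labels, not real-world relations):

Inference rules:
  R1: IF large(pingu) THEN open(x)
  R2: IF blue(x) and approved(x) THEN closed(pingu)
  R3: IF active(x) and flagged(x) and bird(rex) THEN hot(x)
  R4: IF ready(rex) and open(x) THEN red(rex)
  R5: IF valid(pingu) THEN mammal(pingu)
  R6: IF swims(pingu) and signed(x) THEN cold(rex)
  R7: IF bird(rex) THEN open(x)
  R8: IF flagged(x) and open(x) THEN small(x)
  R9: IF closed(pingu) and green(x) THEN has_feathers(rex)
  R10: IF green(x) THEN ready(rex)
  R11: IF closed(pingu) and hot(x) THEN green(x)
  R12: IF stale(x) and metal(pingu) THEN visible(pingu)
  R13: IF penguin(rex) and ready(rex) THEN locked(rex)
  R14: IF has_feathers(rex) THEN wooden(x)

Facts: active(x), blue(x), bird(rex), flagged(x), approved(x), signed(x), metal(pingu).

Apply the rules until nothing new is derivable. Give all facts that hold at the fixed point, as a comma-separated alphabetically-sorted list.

active(x), approved(x), bird(rex), blue(x), closed(pingu), flagged(x), green(x), has_feathers(rex), hot(x), metal(pingu), open(x), ready(rex), red(rex), signed(x), small(x), wooden(x)

Round 1 — R2, R3, R7, derive closed(pingu), hot(x), open(x).
Round 2 — R8, R11, derive small(x), green(x).
Round 3 — R9, R10, derive has_feathers(rex), ready(rex).
Round 4 — R4, R14, derive red(rex), wooden(x).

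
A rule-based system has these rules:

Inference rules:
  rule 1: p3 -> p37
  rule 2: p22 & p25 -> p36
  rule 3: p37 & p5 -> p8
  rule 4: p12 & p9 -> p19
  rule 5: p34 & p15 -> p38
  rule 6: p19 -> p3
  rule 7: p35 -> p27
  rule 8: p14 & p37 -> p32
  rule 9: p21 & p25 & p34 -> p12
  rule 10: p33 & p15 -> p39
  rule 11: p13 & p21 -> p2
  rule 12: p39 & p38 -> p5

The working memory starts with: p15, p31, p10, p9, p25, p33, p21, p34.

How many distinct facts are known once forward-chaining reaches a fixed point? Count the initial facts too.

Round 1 — rule 5, rule 9, rule 10, derive p38, p12, p39.
Round 2 — rule 4, rule 12, derive p19, p5.
Round 3 — rule 6, derive p3.
Round 4 — rule 1, derive p37.
Round 5 — rule 3, derive p8.
Closure: {p10, p12, p15, p19, p21, p25, p3, p31, p33, p34, p37, p38, p39, p5, p8, p9} — 16 facts.

16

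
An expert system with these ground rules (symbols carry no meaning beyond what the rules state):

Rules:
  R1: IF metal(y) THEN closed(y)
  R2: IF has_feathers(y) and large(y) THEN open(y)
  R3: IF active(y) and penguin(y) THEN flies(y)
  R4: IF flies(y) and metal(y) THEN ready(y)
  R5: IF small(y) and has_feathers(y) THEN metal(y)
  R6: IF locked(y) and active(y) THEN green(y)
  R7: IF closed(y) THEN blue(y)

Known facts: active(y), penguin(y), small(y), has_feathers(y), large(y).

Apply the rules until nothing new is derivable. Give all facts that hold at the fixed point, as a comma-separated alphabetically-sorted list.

active(y), blue(y), closed(y), flies(y), has_feathers(y), large(y), metal(y), open(y), penguin(y), ready(y), small(y)

Round 1 — R2, R3, R5, derive open(y), flies(y), metal(y).
Round 2 — R1, R4, derive closed(y), ready(y).
Round 3 — R7, derive blue(y).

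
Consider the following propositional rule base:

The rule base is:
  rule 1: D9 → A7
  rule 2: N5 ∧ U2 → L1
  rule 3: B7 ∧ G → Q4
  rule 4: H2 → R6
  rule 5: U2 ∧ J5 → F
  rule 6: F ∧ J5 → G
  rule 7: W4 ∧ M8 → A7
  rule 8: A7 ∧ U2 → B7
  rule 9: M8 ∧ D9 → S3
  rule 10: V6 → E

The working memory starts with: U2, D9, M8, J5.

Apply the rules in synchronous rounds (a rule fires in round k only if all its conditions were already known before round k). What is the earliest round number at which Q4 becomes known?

3

Round 1 fires rule 1, rule 5, rule 9, giving A7, F, S3.
Round 2 fires rule 6, rule 8, giving G, B7.
Round 3 fires rule 3, giving Q4.
Q4 first appears in round 3.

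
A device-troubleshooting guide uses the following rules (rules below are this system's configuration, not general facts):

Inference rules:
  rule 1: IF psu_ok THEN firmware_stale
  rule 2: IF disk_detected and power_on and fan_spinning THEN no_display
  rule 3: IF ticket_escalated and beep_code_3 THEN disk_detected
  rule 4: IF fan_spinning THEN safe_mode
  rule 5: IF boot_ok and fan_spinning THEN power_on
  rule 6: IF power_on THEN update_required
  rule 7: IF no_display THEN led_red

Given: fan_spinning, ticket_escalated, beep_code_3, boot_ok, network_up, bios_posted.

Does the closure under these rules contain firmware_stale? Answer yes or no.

no

Round 1: rule 3 [IF ticket_escalated and beep_code_3 THEN disk_detected]; rule 4 [IF fan_spinning THEN safe_mode]; rule 5 [IF boot_ok and fan_spinning THEN power_on]. Adds disk_detected, safe_mode, power_on.
Round 2: rule 2 [IF disk_detected and power_on and fan_spinning THEN no_display]; rule 6 [IF power_on THEN update_required]. Adds no_display, update_required.
Round 3: rule 7 [IF no_display THEN led_red]. Adds led_red.
Fixed point reached. firmware_stale is concluded only by rule 1; rule 1 needs psu_ok (never derived).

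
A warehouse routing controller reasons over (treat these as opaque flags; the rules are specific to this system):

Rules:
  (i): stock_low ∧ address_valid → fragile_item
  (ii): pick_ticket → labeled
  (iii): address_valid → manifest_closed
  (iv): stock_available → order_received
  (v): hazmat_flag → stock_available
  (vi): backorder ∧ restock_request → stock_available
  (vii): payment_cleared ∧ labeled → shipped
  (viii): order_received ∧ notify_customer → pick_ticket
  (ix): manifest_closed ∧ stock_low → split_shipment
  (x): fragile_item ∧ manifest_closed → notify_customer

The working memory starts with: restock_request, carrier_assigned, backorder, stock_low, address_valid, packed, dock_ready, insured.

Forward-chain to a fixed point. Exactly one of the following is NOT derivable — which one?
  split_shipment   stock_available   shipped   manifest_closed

Round 1 fires (i), (iii), (vi), giving fragile_item, manifest_closed, stock_available.
Round 2 fires (iv), (ix), (x), giving order_received, split_shipment, notify_customer.
Round 3 fires (viii), giving pick_ticket.
Round 4 fires (ii), giving labeled.
Derived: stock_available (round 1), manifest_closed (round 1), split_shipment (round 2). shipped never appears in any round.

shipped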